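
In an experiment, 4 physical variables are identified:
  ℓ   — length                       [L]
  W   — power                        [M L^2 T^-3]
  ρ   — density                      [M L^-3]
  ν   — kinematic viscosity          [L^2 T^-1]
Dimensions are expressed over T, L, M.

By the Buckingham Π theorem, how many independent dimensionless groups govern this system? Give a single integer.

1

Dimensional matrix (T×L×M by ℓ×W×ρ×ν):
  T: [ 0 -3  0 -1]
  L: [ 1  2 -3  2]
  M: [ 0  1  1  0]
Echelon form has 3 nonzero rows (pivots: ℓ,W,ρ)
Π count = n − r = 4 − 3 = 1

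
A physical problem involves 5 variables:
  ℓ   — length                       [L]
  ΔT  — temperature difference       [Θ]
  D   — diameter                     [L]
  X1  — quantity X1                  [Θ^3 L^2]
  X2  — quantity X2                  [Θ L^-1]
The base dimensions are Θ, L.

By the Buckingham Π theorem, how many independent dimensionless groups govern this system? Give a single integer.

3

Write exponents as rows Θ,L / cols ℓ,ΔT,D,X1,X2:
  Θ: [ 0  1  0  3  1]
  L: [ 1  0  1  2 -1]
RREF → pivots at {ℓ,ΔT} ⇒ r = 2
n=5, r=2 ⇒ 3 dimensionless groups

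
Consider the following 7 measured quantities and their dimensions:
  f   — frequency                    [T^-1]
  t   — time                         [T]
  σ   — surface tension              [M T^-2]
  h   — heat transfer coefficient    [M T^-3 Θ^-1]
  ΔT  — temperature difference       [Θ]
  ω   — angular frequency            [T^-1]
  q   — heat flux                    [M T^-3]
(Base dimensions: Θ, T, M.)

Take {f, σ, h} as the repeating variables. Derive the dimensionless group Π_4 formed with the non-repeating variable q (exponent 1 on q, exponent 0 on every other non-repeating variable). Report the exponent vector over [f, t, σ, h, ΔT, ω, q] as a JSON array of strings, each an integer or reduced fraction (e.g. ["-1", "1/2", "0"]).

Exponent matrix [Θ,T,M] × [f,t,σ,h,ΔT,ω,q]:
  Θ: [ 0  0  0 -1  1  0  0]
  T: [-1  1 -2 -3  0 -1 -3]
  M: [ 0  0  1  1  0  0  1]
Row reduction gives pivot columns f,σ,h; rank = 3
Pivot set = {f,σ,h}, free = {t,ΔT,ω,q}
RREF:
  r0: [   1   -1    0    0    1    1    1]
  r1: [   0    0    1    0    1    0    1]
  r2: [   0    0    0    1   -1    0    0]
Fix exponent of q at 1, t at 0, ΔT at 0, ω at 0; solve each RREF row for its pivot's exponent:
  r0: exp(f) + (1)·1 = 0 ⇒ exp(f) = -1
  r1: exp(σ) + (1)·1 = 0 ⇒ exp(σ) = -1
  r2: exp(h) + (0)·1 = 0 ⇒ exp(h) = 0
Π_4 = f^-1 · σ^-1 · q

["-1", "0", "-1", "0", "0", "0", "1"]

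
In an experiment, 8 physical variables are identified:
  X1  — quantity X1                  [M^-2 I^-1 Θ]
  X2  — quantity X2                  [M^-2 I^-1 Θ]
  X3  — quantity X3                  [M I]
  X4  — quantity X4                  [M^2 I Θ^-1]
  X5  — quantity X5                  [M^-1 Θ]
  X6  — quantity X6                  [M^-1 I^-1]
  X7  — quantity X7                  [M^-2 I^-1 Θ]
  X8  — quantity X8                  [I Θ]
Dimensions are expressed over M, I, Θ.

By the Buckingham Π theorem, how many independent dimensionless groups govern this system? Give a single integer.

6

Exponent matrix [M,I,Θ] × [X1,X2,X3,X4,X5,X6,X7,X8]:
  M: [-2 -2  1  2 -1 -1 -2  0]
  I: [-1 -1  1  1  0 -1 -1  1]
  Θ: [ 1  1  0 -1  1  0  1  1]
Echelon form has 2 nonzero rows (pivots: X1,X3)
8 vars − rank 2 = 6 Π groups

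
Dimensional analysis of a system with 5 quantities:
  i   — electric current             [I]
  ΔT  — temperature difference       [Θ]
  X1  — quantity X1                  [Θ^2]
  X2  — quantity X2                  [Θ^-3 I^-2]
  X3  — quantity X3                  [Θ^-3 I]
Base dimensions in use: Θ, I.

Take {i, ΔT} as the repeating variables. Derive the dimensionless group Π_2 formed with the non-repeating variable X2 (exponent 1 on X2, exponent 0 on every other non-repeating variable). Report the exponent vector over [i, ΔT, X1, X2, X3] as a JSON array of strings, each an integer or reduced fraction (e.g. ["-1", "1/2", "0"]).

["2", "3", "0", "1", "0"]

Write exponents as rows Θ,I / cols i,ΔT,X1,X2,X3:
  Θ: [ 0  1  2 -3 -3]
  I: [ 1  0  0 -2  1]
Row reduction gives pivot columns i,ΔT; rank = 2
Pivot set = {i,ΔT}, free = {X1,X2,X3}
RREF:
  r0: [   1    0    0   -2    1]
  r1: [   0    1    2   -3   -3]
Fix exponent of X2 at 1, X1 at 0, X3 at 0; solve each RREF row for its pivot's exponent:
  r0: exp(i) + (-2)·1 = 0 ⇒ exp(i) = 2
  r1: exp(ΔT) + (-3)·1 = 0 ⇒ exp(ΔT) = 3
Π_2 = i^2 · ΔT^3 · X2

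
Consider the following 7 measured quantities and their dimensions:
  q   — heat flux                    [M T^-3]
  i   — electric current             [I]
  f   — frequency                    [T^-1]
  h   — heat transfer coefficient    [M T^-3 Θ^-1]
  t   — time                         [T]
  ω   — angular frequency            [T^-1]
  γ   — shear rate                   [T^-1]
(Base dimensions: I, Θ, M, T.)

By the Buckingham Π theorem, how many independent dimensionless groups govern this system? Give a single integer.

3

Write exponents as rows I,Θ,M,T / cols q,i,f,h,t,ω,γ:
  I: [ 0  1  0  0  0  0  0]
  Θ: [ 0  0  0 -1  0  0  0]
  M: [ 1  0  0  1  0  0  0]
  T: [-3  0 -1 -3  1 -1 -1]
Row reduction gives pivot columns q,i,f,h; rank = 4
Π count = n − r = 7 − 4 = 3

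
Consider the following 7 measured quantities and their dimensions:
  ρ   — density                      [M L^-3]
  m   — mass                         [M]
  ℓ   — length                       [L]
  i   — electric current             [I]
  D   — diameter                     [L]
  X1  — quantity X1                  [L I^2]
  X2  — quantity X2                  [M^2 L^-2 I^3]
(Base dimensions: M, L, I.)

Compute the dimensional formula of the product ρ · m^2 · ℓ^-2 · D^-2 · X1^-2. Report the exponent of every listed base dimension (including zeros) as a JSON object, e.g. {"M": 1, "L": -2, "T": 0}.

Exponent matrix [M,L,I] × [ρ,m,ℓ,i,D,X1,X2]:
  M: [ 1  1  0  0  0  0  2]
  L: [-3  0  1  0  1  1 -2]
  I: [ 0  0  0  1  0  2  3]
  [M]: (1)·1+(2)·1+(-2)·0+(-2)·0+(-2)·0 = 3
  [L]: (1)·-3+(2)·0+(-2)·1+(-2)·1+(-2)·1 = -9
  [I]: (1)·0+(2)·0+(-2)·0+(-2)·0+(-2)·2 = -4
⇒ M^3 L^-9 I^-4

{"M": 3, "L": -9, "I": -4}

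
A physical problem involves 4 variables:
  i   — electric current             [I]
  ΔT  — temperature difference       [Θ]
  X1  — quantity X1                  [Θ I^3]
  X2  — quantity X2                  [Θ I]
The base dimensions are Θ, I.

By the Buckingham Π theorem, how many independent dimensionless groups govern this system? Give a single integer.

2

Dimensional matrix (Θ×I by i×ΔT×X1×X2):
  Θ: [ 0  1  1  1]
  I: [ 1  0  3  1]
RREF → pivots at {i,ΔT} ⇒ r = 2
n=4, r=2 ⇒ 2 dimensionless groups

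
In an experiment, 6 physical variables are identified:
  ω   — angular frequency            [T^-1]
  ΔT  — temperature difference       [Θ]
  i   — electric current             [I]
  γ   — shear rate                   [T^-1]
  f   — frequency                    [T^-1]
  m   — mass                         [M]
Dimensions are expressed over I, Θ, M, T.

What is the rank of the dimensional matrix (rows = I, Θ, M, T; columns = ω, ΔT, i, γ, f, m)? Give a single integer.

4

Dimensional matrix (I×Θ×M×T by ω×ΔT×i×γ×f×m):
  I: [ 0  0  1  0  0  0]
  Θ: [ 0  1  0  0  0  0]
  M: [ 0  0  0  0  0  1]
  T: [-1  0  0 -1 -1  0]
Row reduction gives pivot columns ω,ΔT,i,m; rank = 4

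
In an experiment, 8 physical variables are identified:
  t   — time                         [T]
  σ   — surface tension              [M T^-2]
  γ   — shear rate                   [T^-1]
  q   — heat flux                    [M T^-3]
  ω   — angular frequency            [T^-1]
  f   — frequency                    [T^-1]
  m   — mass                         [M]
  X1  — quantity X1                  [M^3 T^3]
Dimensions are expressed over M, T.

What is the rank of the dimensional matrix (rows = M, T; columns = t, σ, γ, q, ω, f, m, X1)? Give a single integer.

2

Dimensional matrix (M×T by t×σ×γ×q×ω×f×m×X1):
  M: [ 0  1  0  1  0  0  1  3]
  T: [ 1 -2 -1 -3 -1 -1  0  3]
RREF → pivots at {t,σ} ⇒ r = 2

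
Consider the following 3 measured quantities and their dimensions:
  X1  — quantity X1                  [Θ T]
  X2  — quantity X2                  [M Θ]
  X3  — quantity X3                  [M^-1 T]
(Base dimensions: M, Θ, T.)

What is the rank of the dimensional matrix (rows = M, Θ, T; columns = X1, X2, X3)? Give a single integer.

Dimensional matrix (M×Θ×T by X1×X2×X3):
  M: [ 0  1 -1]
  Θ: [ 1  1  0]
  T: [ 1  0  1]
RREF → pivots at {X1,X2} ⇒ r = 2

2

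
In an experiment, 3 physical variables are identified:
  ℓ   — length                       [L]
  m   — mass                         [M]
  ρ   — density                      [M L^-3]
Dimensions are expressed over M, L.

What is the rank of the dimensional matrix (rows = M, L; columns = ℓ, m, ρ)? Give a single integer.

2

Dimensional matrix (M×L by ℓ×m×ρ):
  M: [ 0  1  1]
  L: [ 1  0 -3]
Echelon form has 2 nonzero rows (pivots: ℓ,m)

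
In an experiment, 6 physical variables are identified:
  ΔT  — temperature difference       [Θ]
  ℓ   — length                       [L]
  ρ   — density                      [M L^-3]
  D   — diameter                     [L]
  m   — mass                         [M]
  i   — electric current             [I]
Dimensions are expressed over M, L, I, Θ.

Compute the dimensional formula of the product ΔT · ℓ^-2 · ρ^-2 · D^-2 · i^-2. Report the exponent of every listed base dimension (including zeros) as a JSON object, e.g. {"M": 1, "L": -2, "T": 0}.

Dimensional matrix (M×L×I×Θ by ΔT×ℓ×ρ×D×m×i):
  M: [ 0  0  1  0  1  0]
  L: [ 0  1 -3  1  0  0]
  I: [ 0  0  0  0  0  1]
  Θ: [ 1  0  0  0  0  0]
  [M]: (1)·0+(-2)·0+(-2)·1+(-2)·0+(-2)·0 = -2
  [L]: (1)·0+(-2)·1+(-2)·-3+(-2)·1+(-2)·0 = 2
  [I]: (1)·0+(-2)·0+(-2)·0+(-2)·0+(-2)·1 = -2
  [Θ]: (1)·1+(-2)·0+(-2)·0+(-2)·0+(-2)·0 = 1
⇒ M^-2 L^2 I^-2 Θ

{"M": -2, "L": 2, "I": -2, "Θ": 1}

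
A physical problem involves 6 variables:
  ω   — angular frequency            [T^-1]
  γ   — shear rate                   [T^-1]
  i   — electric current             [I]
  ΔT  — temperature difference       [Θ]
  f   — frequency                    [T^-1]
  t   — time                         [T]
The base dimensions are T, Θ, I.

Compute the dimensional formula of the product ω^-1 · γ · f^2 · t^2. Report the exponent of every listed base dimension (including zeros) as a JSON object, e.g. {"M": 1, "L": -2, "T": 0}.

Write exponents as rows T,Θ,I / cols ω,γ,i,ΔT,f,t:
  T: [-1 -1  0  0 -1  1]
  Θ: [ 0  0  0  1  0  0]
  I: [ 0  0  1  0  0  0]
  [T]: (-1)·-1+(1)·-1+(2)·-1+(2)·1 = 0
  [Θ]: (-1)·0+(1)·0+(2)·0+(2)·0 = 0
  [I]: (-1)·0+(1)·0+(2)·0+(2)·0 = 0
⇒ 1 (dimensionless)

{"T": 0, "Θ": 0, "I": 0}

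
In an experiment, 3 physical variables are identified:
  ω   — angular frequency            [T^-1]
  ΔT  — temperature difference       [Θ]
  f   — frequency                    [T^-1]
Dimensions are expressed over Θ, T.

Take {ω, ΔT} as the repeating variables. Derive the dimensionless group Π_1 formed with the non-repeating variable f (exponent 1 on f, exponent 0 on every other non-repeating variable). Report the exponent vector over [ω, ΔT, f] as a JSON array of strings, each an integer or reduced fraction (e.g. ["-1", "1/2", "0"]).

["-1", "0", "1"]

Exponent matrix [Θ,T] × [ω,ΔT,f]:
  Θ: [ 0  1  0]
  T: [-1  0 -1]
Row reduction gives pivot columns ω,ΔT; rank = 2
Pivot set = {ω,ΔT}, free = {f}
RREF:
  r0: [   1    0    1]
  r1: [   0    1    0]
Fix exponent of f at 1; solve each RREF row for its pivot's exponent:
  r0: exp(ω) + (1)·1 = 0 ⇒ exp(ω) = -1
  r1: exp(ΔT) + (0)·1 = 0 ⇒ exp(ΔT) = 0
Π_1 = ω^-1 · f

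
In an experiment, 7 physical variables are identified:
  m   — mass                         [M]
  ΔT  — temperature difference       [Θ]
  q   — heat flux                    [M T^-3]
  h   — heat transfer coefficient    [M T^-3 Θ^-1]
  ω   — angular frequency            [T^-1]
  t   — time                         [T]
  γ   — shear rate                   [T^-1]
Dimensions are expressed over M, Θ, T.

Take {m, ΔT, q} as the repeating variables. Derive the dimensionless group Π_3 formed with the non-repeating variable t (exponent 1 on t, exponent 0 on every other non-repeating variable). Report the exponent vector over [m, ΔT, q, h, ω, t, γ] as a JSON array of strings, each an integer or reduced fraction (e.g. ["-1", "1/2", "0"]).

Exponent matrix [M,Θ,T] × [m,ΔT,q,h,ω,t,γ]:
  M: [ 1  0  1  1  0  0  0]
  Θ: [ 0  1  0 -1  0  0  0]
  T: [ 0  0 -3 -3 -1  1 -1]
Echelon form has 3 nonzero rows (pivots: m,ΔT,q)
Pivot set = {m,ΔT,q}, free = {h,ω,t,γ}
RREF:
  r0: [   1    0    0    0 -1/3  1/3 -1/3]
  r1: [   0    1    0   -1    0    0    0]
  r2: [   0    0    1    1  1/3 -1/3  1/3]
Fix exponent of t at 1, h at 0, ω at 0, γ at 0; solve each RREF row for its pivot's exponent:
  r0: exp(m) + (1/3)·1 = 0 ⇒ exp(m) = -1/3
  r1: exp(ΔT) + (0)·1 = 0 ⇒ exp(ΔT) = 0
  r2: exp(q) + (-1/3)·1 = 0 ⇒ exp(q) = 1/3
Π_3 = m^(-1/3) · q^(1/3) · t

["-1/3", "0", "1/3", "0", "0", "1", "0"]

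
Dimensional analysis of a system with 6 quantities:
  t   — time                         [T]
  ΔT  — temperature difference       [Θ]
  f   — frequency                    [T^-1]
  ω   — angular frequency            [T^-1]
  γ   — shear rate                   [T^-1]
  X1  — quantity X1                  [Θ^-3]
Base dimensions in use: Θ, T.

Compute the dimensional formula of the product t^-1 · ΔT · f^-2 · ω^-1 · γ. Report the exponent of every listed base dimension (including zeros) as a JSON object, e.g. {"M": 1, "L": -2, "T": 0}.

{"Θ": 1, "T": 1}

Exponent matrix [Θ,T] × [t,ΔT,f,ω,γ,X1]:
  Θ: [ 0  1  0  0  0 -3]
  T: [ 1  0 -1 -1 -1  0]
  [Θ]: (-1)·0+(1)·1+(-2)·0+(-1)·0+(1)·0 = 1
  [T]: (-1)·1+(1)·0+(-2)·-1+(-1)·-1+(1)·-1 = 1
⇒ Θ T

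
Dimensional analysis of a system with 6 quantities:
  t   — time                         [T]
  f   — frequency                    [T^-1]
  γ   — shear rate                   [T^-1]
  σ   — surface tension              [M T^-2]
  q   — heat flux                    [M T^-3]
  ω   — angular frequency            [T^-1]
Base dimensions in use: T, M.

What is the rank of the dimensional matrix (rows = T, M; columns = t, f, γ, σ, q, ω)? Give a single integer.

Write exponents as rows T,M / cols t,f,γ,σ,q,ω:
  T: [ 1 -1 -1 -2 -3 -1]
  M: [ 0  0  0  1  1  0]
Echelon form has 2 nonzero rows (pivots: t,σ)

2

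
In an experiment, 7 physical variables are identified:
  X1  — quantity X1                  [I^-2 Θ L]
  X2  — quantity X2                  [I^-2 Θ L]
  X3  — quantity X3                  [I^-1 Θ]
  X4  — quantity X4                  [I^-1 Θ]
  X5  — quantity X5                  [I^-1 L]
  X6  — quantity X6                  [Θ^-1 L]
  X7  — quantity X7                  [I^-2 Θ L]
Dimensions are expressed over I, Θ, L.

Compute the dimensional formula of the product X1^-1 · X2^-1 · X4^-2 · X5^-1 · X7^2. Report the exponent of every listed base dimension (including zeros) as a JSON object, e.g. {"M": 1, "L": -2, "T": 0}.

Exponent matrix [I,Θ,L] × [X1,X2,X3,X4,X5,X6,X7]:
  I: [-2 -2 -1 -1 -1  0 -2]
  Θ: [ 1  1  1  1  0 -1  1]
  L: [ 1  1  0  0  1  1  1]
  [I]: (-1)·-2+(-1)·-2+(-2)·-1+(-1)·-1+(2)·-2 = 3
  [Θ]: (-1)·1+(-1)·1+(-2)·1+(-1)·0+(2)·1 = -2
  [L]: (-1)·1+(-1)·1+(-2)·0+(-1)·1+(2)·1 = -1
⇒ I^3 Θ^-2 L^-1

{"I": 3, "Θ": -2, "L": -1}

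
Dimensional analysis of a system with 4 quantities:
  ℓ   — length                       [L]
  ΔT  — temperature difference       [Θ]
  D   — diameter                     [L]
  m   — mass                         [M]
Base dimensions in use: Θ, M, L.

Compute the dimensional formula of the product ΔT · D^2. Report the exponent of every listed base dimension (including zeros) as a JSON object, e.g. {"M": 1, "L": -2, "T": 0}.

{"Θ": 1, "M": 0, "L": 2}

Exponent matrix [Θ,M,L] × [ℓ,ΔT,D,m]:
  Θ: [ 0  1  0  0]
  M: [ 0  0  0  1]
  L: [ 1  0  1  0]
  [Θ]: (1)·1+(2)·0 = 1
  [M]: (1)·0+(2)·0 = 0
  [L]: (1)·0+(2)·1 = 2
⇒ Θ L^2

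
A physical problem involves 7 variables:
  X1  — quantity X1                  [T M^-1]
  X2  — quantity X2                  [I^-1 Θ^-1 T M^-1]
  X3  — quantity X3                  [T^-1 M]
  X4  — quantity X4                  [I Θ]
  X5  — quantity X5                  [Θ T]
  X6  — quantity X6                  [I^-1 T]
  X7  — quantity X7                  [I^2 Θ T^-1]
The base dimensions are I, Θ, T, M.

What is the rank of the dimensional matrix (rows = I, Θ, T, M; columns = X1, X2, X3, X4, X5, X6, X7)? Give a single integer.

3

Dimensional matrix (I×Θ×T×M by X1×X2×X3×X4×X5×X6×X7):
  I: [ 0 -1  0  1  0 -1  2]
  Θ: [ 0 -1  0  1  1  0  1]
  T: [ 1  1 -1  0  1  1 -1]
  M: [-1 -1  1  0  0  0  0]
Echelon form has 3 nonzero rows (pivots: X1,X2,X5)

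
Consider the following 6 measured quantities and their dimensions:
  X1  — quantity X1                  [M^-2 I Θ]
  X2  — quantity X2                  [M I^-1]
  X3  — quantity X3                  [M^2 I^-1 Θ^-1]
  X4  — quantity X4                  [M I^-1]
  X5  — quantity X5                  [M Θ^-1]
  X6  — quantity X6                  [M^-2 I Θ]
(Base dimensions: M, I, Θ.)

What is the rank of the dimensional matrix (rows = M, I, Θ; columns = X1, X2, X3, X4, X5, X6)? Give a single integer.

2

Write exponents as rows M,I,Θ / cols X1,X2,X3,X4,X5,X6:
  M: [-2  1  2  1  1 -2]
  I: [ 1 -1 -1 -1  0  1]
  Θ: [ 1  0 -1  0 -1  1]
Row reduction gives pivot columns X1,X2; rank = 2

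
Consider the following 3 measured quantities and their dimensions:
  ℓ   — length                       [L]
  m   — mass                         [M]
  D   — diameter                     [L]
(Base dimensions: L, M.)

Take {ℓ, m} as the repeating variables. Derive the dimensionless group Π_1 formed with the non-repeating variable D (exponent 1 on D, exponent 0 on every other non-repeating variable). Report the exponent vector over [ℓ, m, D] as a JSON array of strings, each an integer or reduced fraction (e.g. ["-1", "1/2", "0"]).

["-1", "0", "1"]

Exponent matrix [L,M] × [ℓ,m,D]:
  L: [ 1  0  1]
  M: [ 0  1  0]
Echelon form has 2 nonzero rows (pivots: ℓ,m)
Pivot set = {ℓ,m}, free = {D}
RREF:
  r0: [   1    0    1]
  r1: [   0    1    0]
Fix exponent of D at 1; solve each RREF row for its pivot's exponent:
  r0: exp(ℓ) + (1)·1 = 0 ⇒ exp(ℓ) = -1
  r1: exp(m) + (0)·1 = 0 ⇒ exp(m) = 0
Π_1 = ℓ^-1 · D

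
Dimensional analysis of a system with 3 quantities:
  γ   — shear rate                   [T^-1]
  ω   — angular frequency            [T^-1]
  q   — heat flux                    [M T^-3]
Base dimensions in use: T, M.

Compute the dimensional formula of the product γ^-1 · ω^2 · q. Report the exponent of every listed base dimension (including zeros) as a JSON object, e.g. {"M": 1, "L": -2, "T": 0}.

{"T": -4, "M": 1}

Write exponents as rows T,M / cols γ,ω,q:
  T: [-1 -1 -3]
  M: [ 0  0  1]
  [T]: (-1)·-1+(2)·-1+(1)·-3 = -4
  [M]: (-1)·0+(2)·0+(1)·1 = 1
⇒ T^-4 M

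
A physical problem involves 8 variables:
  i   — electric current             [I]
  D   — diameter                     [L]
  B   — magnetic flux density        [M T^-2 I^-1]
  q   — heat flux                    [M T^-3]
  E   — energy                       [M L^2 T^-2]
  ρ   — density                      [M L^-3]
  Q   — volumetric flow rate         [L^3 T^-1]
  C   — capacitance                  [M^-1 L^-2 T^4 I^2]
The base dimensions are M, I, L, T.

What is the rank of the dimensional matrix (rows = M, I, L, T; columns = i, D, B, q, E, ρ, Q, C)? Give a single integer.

4

Dimensional matrix (M×I×L×T by i×D×B×q×E×ρ×Q×C):
  M: [ 0  0  1  1  1  1  0 -1]
  I: [ 1  0 -1  0  0  0  0  2]
  L: [ 0  1  0  0  2 -3  3 -2]
  T: [ 0  0 -2 -3 -2  0 -1  4]
RREF → pivots at {i,D,B,q} ⇒ r = 4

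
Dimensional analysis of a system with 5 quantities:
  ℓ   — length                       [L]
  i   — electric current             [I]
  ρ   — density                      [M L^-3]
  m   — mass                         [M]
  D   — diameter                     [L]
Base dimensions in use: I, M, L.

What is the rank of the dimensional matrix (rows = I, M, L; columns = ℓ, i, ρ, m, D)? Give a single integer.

Exponent matrix [I,M,L] × [ℓ,i,ρ,m,D]:
  I: [ 0  1  0  0  0]
  M: [ 0  0  1  1  0]
  L: [ 1  0 -3  0  1]
Echelon form has 3 nonzero rows (pivots: ℓ,i,ρ)

3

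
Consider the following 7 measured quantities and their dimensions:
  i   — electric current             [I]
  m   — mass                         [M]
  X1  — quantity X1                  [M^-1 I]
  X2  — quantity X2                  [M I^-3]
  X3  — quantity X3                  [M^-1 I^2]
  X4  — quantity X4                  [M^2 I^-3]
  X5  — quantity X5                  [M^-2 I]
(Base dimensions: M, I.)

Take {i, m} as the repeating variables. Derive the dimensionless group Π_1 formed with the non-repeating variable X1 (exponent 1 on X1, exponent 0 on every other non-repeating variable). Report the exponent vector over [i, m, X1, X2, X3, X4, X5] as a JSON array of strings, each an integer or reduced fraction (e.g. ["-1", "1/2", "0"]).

["-1", "1", "1", "0", "0", "0", "0"]

Exponent matrix [M,I] × [i,m,X1,X2,X3,X4,X5]:
  M: [ 0  1 -1  1 -1  2 -2]
  I: [ 1  0  1 -3  2 -3  1]
Row reduction gives pivot columns i,m; rank = 2
Pivot set = {i,m}, free = {X1,X2,X3,X4,X5}
RREF:
  r0: [   1    0    1   -3    2   -3    1]
  r1: [   0    1   -1    1   -1    2   -2]
Fix exponent of X1 at 1, X2 at 0, X3 at 0, X4 at 0, X5 at 0; solve each RREF row for its pivot's exponent:
  r0: exp(i) + (1)·1 = 0 ⇒ exp(i) = -1
  r1: exp(m) + (-1)·1 = 0 ⇒ exp(m) = 1
Π_1 = i^-1 · m · X1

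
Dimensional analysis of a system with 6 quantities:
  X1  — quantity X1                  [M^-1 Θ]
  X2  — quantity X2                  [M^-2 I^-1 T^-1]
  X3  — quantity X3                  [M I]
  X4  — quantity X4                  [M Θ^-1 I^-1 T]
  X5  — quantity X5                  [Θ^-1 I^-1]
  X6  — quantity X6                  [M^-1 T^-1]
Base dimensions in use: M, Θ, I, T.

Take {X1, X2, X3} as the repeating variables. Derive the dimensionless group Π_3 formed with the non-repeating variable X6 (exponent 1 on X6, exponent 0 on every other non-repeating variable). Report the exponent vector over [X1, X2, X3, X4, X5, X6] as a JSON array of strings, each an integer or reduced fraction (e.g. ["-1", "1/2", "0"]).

Exponent matrix [M,Θ,I,T] × [X1,X2,X3,X4,X5,X6]:
  M: [-1 -2  1  1  0 -1]
  Θ: [ 1  0  0 -1 -1  0]
  I: [ 0 -1  1 -1 -1  0]
  T: [ 0 -1  0  1  0 -1]
RREF → pivots at {X1,X2,X3} ⇒ r = 3
Repeat: X1,X2,X3; free: X4,X5,X6
RREF:
  r0: [   1    0    0   -1   -1    0]
  r1: [   0    1    0   -1    0    1]
  r2: [   0    0    1   -2   -1    1]
  r3: [   0    0    0    0    0    0]
Fix exponent of X6 at 1, X4 at 0, X5 at 0; solve each RREF row for its pivot's exponent:
  r0: exp(X1) + (0)·1 = 0 ⇒ exp(X1) = 0
  r1: exp(X2) + (1)·1 = 0 ⇒ exp(X2) = -1
  r2: exp(X3) + (1)·1 = 0 ⇒ exp(X3) = -1
Π_3 = X2^-1 · X3^-1 · X6

["0", "-1", "-1", "0", "0", "1"]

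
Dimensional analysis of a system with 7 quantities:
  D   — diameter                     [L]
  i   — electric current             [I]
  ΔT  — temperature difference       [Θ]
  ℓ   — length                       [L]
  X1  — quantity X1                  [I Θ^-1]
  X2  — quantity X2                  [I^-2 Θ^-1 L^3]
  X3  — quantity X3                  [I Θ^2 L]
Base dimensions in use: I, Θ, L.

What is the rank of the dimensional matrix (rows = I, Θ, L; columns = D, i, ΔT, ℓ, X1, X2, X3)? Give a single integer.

3

Exponent matrix [I,Θ,L] × [D,i,ΔT,ℓ,X1,X2,X3]:
  I: [ 0  1  0  0  1 -2  1]
  Θ: [ 0  0  1  0 -1 -1  2]
  L: [ 1  0  0  1  0  3  1]
RREF → pivots at {D,i,ΔT} ⇒ r = 3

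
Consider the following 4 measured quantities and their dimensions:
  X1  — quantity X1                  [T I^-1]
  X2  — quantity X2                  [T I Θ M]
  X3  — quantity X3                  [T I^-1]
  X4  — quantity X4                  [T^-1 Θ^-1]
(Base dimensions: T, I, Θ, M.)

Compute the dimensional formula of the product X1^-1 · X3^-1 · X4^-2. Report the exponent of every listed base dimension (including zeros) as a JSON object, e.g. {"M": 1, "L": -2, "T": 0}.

Exponent matrix [T,I,Θ,M] × [X1,X2,X3,X4]:
  T: [ 1  1  1 -1]
  I: [-1  1 -1  0]
  Θ: [ 0  1  0 -1]
  M: [ 0  1  0  0]
  [T]: (-1)·1+(-1)·1+(-2)·-1 = 0
  [I]: (-1)·-1+(-1)·-1+(-2)·0 = 2
  [Θ]: (-1)·0+(-1)·0+(-2)·-1 = 2
  [M]: (-1)·0+(-1)·0+(-2)·0 = 0
⇒ I^2 Θ^2

{"T": 0, "I": 2, "Θ": 2, "M": 0}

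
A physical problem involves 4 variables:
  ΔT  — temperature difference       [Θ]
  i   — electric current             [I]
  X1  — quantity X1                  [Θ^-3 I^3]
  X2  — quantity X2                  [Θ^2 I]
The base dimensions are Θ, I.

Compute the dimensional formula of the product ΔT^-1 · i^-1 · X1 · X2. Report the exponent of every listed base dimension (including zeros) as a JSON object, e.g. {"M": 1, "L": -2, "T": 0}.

Write exponents as rows Θ,I / cols ΔT,i,X1,X2:
  Θ: [ 1  0 -3  2]
  I: [ 0  1  3  1]
  [Θ]: (-1)·1+(-1)·0+(1)·-3+(1)·2 = -2
  [I]: (-1)·0+(-1)·1+(1)·3+(1)·1 = 3
⇒ Θ^-2 I^3

{"Θ": -2, "I": 3}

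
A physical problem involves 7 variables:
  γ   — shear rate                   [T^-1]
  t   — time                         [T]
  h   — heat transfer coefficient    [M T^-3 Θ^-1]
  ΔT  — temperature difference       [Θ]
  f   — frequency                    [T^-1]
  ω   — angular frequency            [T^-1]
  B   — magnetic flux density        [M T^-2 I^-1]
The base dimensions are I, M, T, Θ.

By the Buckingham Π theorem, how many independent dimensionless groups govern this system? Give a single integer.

Exponent matrix [I,M,T,Θ] × [γ,t,h,ΔT,f,ω,B]:
  I: [ 0  0  0  0  0  0 -1]
  M: [ 0  0  1  0  0  0  1]
  T: [-1  1 -3  0 -1 -1 -2]
  Θ: [ 0  0 -1  1  0  0  0]
Row reduction gives pivot columns γ,h,ΔT,B; rank = 4
n=7, r=4 ⇒ 3 dimensionless groups

3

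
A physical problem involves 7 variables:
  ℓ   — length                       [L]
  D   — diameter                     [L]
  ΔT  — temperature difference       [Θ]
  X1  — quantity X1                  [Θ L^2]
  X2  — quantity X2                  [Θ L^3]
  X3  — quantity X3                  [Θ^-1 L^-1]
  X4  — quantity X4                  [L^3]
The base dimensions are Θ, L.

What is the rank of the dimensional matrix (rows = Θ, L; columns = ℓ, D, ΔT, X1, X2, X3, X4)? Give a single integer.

Write exponents as rows Θ,L / cols ℓ,D,ΔT,X1,X2,X3,X4:
  Θ: [ 0  0  1  1  1 -1  0]
  L: [ 1  1  0  2  3 -1  3]
Row reduction gives pivot columns ℓ,ΔT; rank = 2

2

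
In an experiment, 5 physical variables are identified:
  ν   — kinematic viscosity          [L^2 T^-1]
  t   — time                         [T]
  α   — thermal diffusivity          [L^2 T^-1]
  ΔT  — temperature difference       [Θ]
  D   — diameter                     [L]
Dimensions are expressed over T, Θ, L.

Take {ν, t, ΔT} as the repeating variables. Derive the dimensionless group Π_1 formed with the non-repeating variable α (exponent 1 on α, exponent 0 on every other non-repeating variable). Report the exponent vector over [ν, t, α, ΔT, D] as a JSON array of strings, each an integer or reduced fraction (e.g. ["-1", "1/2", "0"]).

Write exponents as rows T,Θ,L / cols ν,t,α,ΔT,D:
  T: [-1  1 -1  0  0]
  Θ: [ 0  0  0  1  0]
  L: [ 2  0  2  0  1]
Echelon form has 3 nonzero rows (pivots: ν,t,ΔT)
Pivot set = {ν,t,ΔT}, free = {α,D}
RREF:
  r0: [   1    0    1    0  1/2]
  r1: [   0    1    0    0  1/2]
  r2: [   0    0    0    1    0]
Fix exponent of α at 1, D at 0; solve each RREF row for its pivot's exponent:
  r0: exp(ν) + (1)·1 = 0 ⇒ exp(ν) = -1
  r1: exp(t) + (0)·1 = 0 ⇒ exp(t) = 0
  r2: exp(ΔT) + (0)·1 = 0 ⇒ exp(ΔT) = 0
Π_1 = ν^-1 · α

["-1", "0", "1", "0", "0"]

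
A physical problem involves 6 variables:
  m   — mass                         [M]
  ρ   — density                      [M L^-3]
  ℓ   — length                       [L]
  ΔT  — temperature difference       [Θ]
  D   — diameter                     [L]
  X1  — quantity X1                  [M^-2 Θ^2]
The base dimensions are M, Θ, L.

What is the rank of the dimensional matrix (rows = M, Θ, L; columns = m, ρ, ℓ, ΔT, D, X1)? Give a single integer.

3

Dimensional matrix (M×Θ×L by m×ρ×ℓ×ΔT×D×X1):
  M: [ 1  1  0  0  0 -2]
  Θ: [ 0  0  0  1  0  2]
  L: [ 0 -3  1  0  1  0]
Row reduction gives pivot columns m,ρ,ΔT; rank = 3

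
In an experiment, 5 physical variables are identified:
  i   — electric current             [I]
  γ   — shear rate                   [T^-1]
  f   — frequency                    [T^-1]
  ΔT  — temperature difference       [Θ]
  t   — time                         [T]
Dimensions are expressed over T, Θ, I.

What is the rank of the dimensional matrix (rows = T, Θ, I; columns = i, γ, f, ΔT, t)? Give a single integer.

3

Dimensional matrix (T×Θ×I by i×γ×f×ΔT×t):
  T: [ 0 -1 -1  0  1]
  Θ: [ 0  0  0  1  0]
  I: [ 1  0  0  0  0]
Row reduction gives pivot columns i,γ,ΔT; rank = 3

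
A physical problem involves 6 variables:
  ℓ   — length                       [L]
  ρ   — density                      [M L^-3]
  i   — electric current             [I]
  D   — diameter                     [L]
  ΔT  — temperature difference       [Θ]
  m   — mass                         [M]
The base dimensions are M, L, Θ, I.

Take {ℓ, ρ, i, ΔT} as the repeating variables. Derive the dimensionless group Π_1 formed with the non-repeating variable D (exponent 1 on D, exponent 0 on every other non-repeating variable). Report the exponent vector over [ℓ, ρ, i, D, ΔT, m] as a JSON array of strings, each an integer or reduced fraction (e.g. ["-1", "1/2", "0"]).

["-1", "0", "0", "1", "0", "0"]

Exponent matrix [M,L,Θ,I] × [ℓ,ρ,i,D,ΔT,m]:
  M: [ 0  1  0  0  0  1]
  L: [ 1 -3  0  1  0  0]
  Θ: [ 0  0  0  0  1  0]
  I: [ 0  0  1  0  0  0]
RREF → pivots at {ℓ,ρ,i,ΔT} ⇒ r = 4
Pivot set = {ℓ,ρ,i,ΔT}, free = {D,m}
RREF:
  r0: [   1    0    0    1    0    3]
  r1: [   0    1    0    0    0    1]
  r2: [   0    0    1    0    0    0]
  r3: [   0    0    0    0    1    0]
Fix exponent of D at 1, m at 0; solve each RREF row for its pivot's exponent:
  r0: exp(ℓ) + (1)·1 = 0 ⇒ exp(ℓ) = -1
  r1: exp(ρ) + (0)·1 = 0 ⇒ exp(ρ) = 0
  r2: exp(i) + (0)·1 = 0 ⇒ exp(i) = 0
  r3: exp(ΔT) + (0)·1 = 0 ⇒ exp(ΔT) = 0
Π_1 = ℓ^-1 · D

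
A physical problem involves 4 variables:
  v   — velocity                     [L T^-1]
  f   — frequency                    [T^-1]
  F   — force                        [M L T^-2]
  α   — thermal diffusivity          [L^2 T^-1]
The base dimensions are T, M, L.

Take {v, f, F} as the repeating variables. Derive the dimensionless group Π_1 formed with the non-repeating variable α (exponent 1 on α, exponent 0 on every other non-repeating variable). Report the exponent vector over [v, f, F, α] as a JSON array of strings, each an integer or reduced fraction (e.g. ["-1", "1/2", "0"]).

["-2", "1", "0", "1"]

Exponent matrix [T,M,L] × [v,f,F,α]:
  T: [-1 -1 -2 -1]
  M: [ 0  0  1  0]
  L: [ 1  0  1  2]
Row reduction gives pivot columns v,f,F; rank = 3
Pivot set = {v,f,F}, free = {α}
RREF:
  r0: [   1    0    0    2]
  r1: [   0    1    0   -1]
  r2: [   0    0    1    0]
Fix exponent of α at 1; solve each RREF row for its pivot's exponent:
  r0: exp(v) + (2)·1 = 0 ⇒ exp(v) = -2
  r1: exp(f) + (-1)·1 = 0 ⇒ exp(f) = 1
  r2: exp(F) + (0)·1 = 0 ⇒ exp(F) = 0
Π_1 = v^-2 · f · α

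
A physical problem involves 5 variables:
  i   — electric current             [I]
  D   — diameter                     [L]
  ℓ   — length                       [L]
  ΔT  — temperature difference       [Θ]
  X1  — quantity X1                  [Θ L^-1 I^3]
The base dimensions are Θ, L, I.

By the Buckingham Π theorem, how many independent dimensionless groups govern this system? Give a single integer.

Write exponents as rows Θ,L,I / cols i,D,ℓ,ΔT,X1:
  Θ: [ 0  0  0  1  1]
  L: [ 0  1  1  0 -1]
  I: [ 1  0  0  0  3]
RREF → pivots at {i,D,ΔT} ⇒ r = 3
5 vars − rank 3 = 2 Π groups

2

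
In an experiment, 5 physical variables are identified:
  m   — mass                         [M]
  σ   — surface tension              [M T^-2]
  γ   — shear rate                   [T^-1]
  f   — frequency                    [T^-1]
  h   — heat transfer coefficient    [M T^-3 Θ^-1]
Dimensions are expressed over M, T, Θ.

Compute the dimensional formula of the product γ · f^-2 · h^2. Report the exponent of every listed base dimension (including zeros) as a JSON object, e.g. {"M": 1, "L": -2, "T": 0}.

{"M": 2, "T": -5, "Θ": -2}

Dimensional matrix (M×T×Θ by m×σ×γ×f×h):
  M: [ 1  1  0  0  1]
  T: [ 0 -2 -1 -1 -3]
  Θ: [ 0  0  0  0 -1]
  [M]: (1)·0+(-2)·0+(2)·1 = 2
  [T]: (1)·-1+(-2)·-1+(2)·-3 = -5
  [Θ]: (1)·0+(-2)·0+(2)·-1 = -2
⇒ M^2 T^-5 Θ^-2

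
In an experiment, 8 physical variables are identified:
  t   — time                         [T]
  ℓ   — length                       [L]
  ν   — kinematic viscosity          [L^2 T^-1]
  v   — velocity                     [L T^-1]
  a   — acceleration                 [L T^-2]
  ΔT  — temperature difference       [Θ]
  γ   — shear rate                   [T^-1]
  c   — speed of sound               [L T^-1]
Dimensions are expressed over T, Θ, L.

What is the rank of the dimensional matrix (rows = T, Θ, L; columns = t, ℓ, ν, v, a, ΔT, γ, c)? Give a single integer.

3

Write exponents as rows T,Θ,L / cols t,ℓ,ν,v,a,ΔT,γ,c:
  T: [ 1  0 -1 -1 -2  0 -1 -1]
  Θ: [ 0  0  0  0  0  1  0  0]
  L: [ 0  1  2  1  1  0  0  1]
Echelon form has 3 nonzero rows (pivots: t,ℓ,ΔT)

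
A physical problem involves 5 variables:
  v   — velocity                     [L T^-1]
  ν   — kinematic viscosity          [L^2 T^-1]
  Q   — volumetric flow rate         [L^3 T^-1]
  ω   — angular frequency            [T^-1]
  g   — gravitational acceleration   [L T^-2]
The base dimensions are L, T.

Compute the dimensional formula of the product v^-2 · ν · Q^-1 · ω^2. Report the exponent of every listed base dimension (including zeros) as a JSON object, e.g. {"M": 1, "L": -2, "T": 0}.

Write exponents as rows L,T / cols v,ν,Q,ω,g:
  L: [ 1  2  3  0  1]
  T: [-1 -1 -1 -1 -2]
  [L]: (-2)·1+(1)·2+(-1)·3+(2)·0 = -3
  [T]: (-2)·-1+(1)·-1+(-1)·-1+(2)·-1 = 0
⇒ L^-3

{"L": -3, "T": 0}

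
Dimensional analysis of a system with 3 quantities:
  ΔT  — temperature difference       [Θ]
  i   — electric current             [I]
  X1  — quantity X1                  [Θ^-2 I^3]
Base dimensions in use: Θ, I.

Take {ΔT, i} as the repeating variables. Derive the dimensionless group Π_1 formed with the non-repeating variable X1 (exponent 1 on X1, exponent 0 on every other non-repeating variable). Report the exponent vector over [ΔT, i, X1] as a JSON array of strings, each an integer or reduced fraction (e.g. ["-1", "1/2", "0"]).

Dimensional matrix (Θ×I by ΔT×i×X1):
  Θ: [ 1  0 -2]
  I: [ 0  1  3]
Echelon form has 2 nonzero rows (pivots: ΔT,i)
Repeat: ΔT,i; free: X1
RREF:
  r0: [   1    0   -2]
  r1: [   0    1    3]
Fix exponent of X1 at 1; solve each RREF row for its pivot's exponent:
  r0: exp(ΔT) + (-2)·1 = 0 ⇒ exp(ΔT) = 2
  r1: exp(i) + (3)·1 = 0 ⇒ exp(i) = -3
Π_1 = ΔT^2 · i^-3 · X1

["2", "-3", "1"]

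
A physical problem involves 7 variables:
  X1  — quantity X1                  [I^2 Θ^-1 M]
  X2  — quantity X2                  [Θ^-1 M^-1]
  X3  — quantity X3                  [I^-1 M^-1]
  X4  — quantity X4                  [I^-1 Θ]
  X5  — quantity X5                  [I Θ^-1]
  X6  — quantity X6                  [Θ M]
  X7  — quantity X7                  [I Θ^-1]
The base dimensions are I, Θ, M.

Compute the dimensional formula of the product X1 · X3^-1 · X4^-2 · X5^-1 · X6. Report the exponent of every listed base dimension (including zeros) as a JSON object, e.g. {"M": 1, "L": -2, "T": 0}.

Dimensional matrix (I×Θ×M by X1×X2×X3×X4×X5×X6×X7):
  I: [ 2  0 -1 -1  1  0  1]
  Θ: [-1 -1  0  1 -1  1 -1]
  M: [ 1 -1 -1  0  0  1  0]
  [I]: (1)·2+(-1)·-1+(-2)·-1+(-1)·1+(1)·0 = 4
  [Θ]: (1)·-1+(-1)·0+(-2)·1+(-1)·-1+(1)·1 = -1
  [M]: (1)·1+(-1)·-1+(-2)·0+(-1)·0+(1)·1 = 3
⇒ I^4 Θ^-1 M^3

{"I": 4, "Θ": -1, "M": 3}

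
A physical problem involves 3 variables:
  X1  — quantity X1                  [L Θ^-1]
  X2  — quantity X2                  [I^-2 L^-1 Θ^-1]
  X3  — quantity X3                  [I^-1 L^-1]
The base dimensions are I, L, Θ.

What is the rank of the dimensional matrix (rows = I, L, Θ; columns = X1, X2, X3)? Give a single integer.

2

Exponent matrix [I,L,Θ] × [X1,X2,X3]:
  I: [ 0 -2 -1]
  L: [ 1 -1 -1]
  Θ: [-1 -1  0]
Row reduction gives pivot columns X1,X2; rank = 2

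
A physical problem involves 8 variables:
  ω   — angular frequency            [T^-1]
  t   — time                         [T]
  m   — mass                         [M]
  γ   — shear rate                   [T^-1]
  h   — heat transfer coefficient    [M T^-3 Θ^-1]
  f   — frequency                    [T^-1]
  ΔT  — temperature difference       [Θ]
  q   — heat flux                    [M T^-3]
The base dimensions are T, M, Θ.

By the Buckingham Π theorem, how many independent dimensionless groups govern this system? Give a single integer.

Exponent matrix [T,M,Θ] × [ω,t,m,γ,h,f,ΔT,q]:
  T: [-1  1  0 -1 -3 -1  0 -3]
  M: [ 0  0  1  0  1  0  0  1]
  Θ: [ 0  0  0  0 -1  0  1  0]
Row reduction gives pivot columns ω,m,h; rank = 3
Π count = n − r = 8 − 3 = 5

5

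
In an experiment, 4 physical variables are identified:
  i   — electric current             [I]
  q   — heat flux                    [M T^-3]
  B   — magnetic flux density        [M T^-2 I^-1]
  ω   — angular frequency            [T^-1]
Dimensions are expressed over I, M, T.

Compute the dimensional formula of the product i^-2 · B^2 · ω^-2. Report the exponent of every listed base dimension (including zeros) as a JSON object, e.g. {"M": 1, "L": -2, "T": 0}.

Exponent matrix [I,M,T] × [i,q,B,ω]:
  I: [ 1  0 -1  0]
  M: [ 0  1  1  0]
  T: [ 0 -3 -2 -1]
  [I]: (-2)·1+(2)·-1+(-2)·0 = -4
  [M]: (-2)·0+(2)·1+(-2)·0 = 2
  [T]: (-2)·0+(2)·-2+(-2)·-1 = -2
⇒ I^-4 M^2 T^-2

{"I": -4, "M": 2, "T": -2}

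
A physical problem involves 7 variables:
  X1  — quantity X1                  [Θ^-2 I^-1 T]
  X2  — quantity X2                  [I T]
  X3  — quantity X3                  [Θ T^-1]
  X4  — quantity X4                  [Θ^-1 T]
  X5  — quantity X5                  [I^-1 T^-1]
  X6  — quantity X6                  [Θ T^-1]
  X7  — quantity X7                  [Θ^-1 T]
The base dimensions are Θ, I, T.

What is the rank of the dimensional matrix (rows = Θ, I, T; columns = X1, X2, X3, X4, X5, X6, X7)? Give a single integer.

Write exponents as rows Θ,I,T / cols X1,X2,X3,X4,X5,X6,X7:
  Θ: [-2  0  1 -1  0  1 -1]
  I: [-1  1  0  0 -1  0  0]
  T: [ 1  1 -1  1 -1 -1  1]
RREF → pivots at {X1,X2} ⇒ r = 2

2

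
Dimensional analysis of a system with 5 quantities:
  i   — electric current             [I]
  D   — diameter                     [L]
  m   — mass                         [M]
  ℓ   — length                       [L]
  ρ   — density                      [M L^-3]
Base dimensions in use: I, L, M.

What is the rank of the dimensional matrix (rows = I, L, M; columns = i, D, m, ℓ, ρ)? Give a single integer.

Write exponents as rows I,L,M / cols i,D,m,ℓ,ρ:
  I: [ 1  0  0  0  0]
  L: [ 0  1  0  1 -3]
  M: [ 0  0  1  0  1]
RREF → pivots at {i,D,m} ⇒ r = 3

3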